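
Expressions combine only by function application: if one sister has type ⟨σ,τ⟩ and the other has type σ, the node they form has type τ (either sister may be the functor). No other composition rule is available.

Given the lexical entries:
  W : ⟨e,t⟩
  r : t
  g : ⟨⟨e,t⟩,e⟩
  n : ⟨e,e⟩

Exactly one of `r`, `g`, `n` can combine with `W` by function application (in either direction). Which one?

r : t — neither side's domain matches the other.
g — combines: g : ⟨⟨e,t⟩,e⟩ takes W : ⟨e,t⟩ as argument, giving e.
n : ⟨e,e⟩ — neither side's domain matches the other.

g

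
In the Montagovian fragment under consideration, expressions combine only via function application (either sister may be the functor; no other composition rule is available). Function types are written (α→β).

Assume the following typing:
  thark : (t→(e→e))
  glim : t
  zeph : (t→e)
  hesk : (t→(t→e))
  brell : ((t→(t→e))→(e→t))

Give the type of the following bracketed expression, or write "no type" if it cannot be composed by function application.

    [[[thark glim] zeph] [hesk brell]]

[thark glim] — thark of type (t→(e→e)) combines with glim of type t: type (e→e).
[[thark glim] zeph]: (e→e) with (t→e) — neither is a function whose domain matches the other; composition fails here.

no type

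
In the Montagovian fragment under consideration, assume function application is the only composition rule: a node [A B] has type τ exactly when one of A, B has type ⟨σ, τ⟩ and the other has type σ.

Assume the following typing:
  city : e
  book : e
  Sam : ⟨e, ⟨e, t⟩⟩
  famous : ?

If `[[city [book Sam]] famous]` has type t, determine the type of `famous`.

⟨t, t⟩

[[city [book Sam]] famous] must have type t. The sister [city [book Sam]] has type t; that is not a function onto t, so famous must be the functor, of type ⟨t, t⟩.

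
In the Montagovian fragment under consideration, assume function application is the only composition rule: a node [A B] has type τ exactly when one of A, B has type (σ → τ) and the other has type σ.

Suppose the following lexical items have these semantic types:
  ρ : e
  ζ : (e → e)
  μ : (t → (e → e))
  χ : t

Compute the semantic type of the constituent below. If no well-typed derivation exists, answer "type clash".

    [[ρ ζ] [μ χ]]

[ρ ζ]: functor ζ : (e → e), argument ρ : e; result e.
[μ χ]: functor μ : (t → (e → e)), argument χ : t; result (e → e).
[[ρ ζ] [μ χ]]: functor [μ χ] : (e → e), argument [ρ ζ] : e; result e.

e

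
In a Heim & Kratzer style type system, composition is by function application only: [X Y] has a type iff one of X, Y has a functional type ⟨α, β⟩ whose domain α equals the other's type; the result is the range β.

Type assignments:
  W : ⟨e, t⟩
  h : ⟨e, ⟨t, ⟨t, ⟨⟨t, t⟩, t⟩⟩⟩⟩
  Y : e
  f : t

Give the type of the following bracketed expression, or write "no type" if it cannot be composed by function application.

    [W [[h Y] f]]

[h Y]: ⟨e, ⟨t, ⟨t, ⟨⟨t, t⟩, t⟩⟩⟩⟩ applied to e yields ⟨t, ⟨t, ⟨⟨t, t⟩, t⟩⟩⟩.
[[h Y] f]: ⟨t, ⟨t, ⟨⟨t, t⟩, t⟩⟩⟩ applied to t yields ⟨t, ⟨⟨t, t⟩, t⟩⟩.
[W [[h Y] f]]: ⟨e, t⟩ and ⟨t, ⟨⟨t, t⟩, t⟩⟩ cannot combine by function application — type clash.

no type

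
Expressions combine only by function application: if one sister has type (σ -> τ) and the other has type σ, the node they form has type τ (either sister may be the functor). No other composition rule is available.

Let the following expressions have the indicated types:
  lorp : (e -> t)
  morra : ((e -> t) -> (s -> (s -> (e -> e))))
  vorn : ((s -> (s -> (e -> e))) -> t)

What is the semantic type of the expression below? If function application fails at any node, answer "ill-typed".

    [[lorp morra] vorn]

At [lorp morra], morra : ((e -> t) -> (s -> (s -> (e -> e)))) takes lorp : (e -> t), giving (s -> (s -> (e -> e))).
At [[lorp morra] vorn], vorn : ((s -> (s -> (e -> e))) -> t) takes [lorp morra] : (s -> (s -> (e -> e))), giving t.

t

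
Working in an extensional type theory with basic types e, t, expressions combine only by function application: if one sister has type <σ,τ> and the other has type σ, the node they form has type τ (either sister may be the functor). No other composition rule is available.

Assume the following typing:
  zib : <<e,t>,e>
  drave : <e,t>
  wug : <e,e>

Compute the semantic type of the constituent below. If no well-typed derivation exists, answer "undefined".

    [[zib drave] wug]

e

[zib drave]: zib is <<e,t>,e>, drave is <e,t>; result e.
[[zib drave] wug]: wug is <e,e>, [zib drave] is e; result e.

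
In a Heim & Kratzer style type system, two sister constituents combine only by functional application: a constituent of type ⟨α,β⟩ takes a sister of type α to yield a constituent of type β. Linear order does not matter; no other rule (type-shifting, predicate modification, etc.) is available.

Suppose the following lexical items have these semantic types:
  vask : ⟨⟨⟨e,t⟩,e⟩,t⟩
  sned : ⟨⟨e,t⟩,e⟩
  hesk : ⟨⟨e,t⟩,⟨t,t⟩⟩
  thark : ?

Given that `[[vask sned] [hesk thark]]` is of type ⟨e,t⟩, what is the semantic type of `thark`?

⟨⟨⟨e,t⟩,⟨t,t⟩⟩,⟨t,⟨e,t⟩⟩⟩

[[vask sned] [hesk thark]] is required to be ⟨e,t⟩. [vask sned] : t cannot yield ⟨e,t⟩ as functor, so [hesk thark] : ⟨t,⟨e,t⟩⟩.
[hesk thark] is required to be ⟨t,⟨e,t⟩⟩. hesk : ⟨⟨e,t⟩,⟨t,t⟩⟩ cannot yield ⟨t,⟨e,t⟩⟩ as functor, so thark : ⟨⟨⟨e,t⟩,⟨t,t⟩⟩,⟨t,⟨e,t⟩⟩⟩.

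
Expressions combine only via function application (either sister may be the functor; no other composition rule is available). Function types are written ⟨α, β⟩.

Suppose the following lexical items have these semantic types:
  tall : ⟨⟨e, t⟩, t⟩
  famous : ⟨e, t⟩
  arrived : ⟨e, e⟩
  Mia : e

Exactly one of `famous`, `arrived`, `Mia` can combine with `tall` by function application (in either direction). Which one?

famous

famous — combines: tall : ⟨⟨e, t⟩, t⟩ takes famous : ⟨e, t⟩ as argument, giving t.
arrived : ⟨e, e⟩ — neither side's domain matches the other.
Mia : e — neither side's domain matches the other.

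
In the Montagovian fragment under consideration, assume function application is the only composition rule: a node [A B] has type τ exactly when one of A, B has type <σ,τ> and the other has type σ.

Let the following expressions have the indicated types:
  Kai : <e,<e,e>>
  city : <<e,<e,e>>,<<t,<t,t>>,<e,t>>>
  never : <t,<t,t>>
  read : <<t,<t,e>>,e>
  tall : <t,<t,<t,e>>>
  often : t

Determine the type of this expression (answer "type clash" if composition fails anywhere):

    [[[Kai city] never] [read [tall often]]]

t

[Kai city]: <<e,<e,e>>,<<t,<t,t>>,<e,t>>> applied to <e,<e,e>> yields <<t,<t,t>>,<e,t>>.
[[Kai city] never]: <<t,<t,t>>,<e,t>> applied to <t,<t,t>> yields <e,t>.
[tall often]: <t,<t,<t,e>>> applied to t yields <t,<t,e>>.
[read [tall often]]: <<t,<t,e>>,e> applied to <t,<t,e>> yields e.
[[[Kai city] never] [read [tall often]]]: <e,t> applied to e yields t.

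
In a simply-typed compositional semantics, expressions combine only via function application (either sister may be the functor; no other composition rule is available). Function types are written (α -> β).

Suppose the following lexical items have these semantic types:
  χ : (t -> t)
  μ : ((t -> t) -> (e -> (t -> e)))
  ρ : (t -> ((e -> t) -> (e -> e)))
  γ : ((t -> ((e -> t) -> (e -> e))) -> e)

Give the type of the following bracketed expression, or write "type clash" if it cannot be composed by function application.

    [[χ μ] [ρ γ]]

[χ μ]: ((t -> t) -> (e -> (t -> e))) applied to (t -> t) yields (e -> (t -> e)).
[ρ γ]: ((t -> ((e -> t) -> (e -> e))) -> e) applied to (t -> ((e -> t) -> (e -> e))) yields e.
[[χ μ] [ρ γ]]: (e -> (t -> e)) applied to e yields (t -> e).

(t -> e)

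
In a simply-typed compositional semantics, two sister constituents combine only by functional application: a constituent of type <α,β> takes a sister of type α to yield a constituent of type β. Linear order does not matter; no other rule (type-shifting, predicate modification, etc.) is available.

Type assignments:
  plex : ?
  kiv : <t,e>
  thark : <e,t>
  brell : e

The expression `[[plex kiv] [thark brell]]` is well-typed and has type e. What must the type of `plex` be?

<<t,e>,<t,e>>

At [[plex kiv] [thark brell]] (required: e): [thark brell] is t, which is not a function with range e; hence [plex kiv] is the functor — type <t,e>.
At [plex kiv] (required: <t,e>): kiv is <t,e>, which is not a function with range <t,e>; hence plex is the functor — type <<t,e>,<t,e>>.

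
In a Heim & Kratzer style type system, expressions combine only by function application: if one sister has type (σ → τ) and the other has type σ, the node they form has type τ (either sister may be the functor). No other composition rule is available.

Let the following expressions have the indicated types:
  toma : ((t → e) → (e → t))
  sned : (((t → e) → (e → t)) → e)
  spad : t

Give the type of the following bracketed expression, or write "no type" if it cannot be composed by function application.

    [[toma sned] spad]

no type

[toma sned] — sned of type (((t → e) → (e → t)) → e) combines with toma of type ((t → e) → (e → t)): type e.
[[toma sned] spad]: e with t — neither is a function whose domain matches the other; composition fails here.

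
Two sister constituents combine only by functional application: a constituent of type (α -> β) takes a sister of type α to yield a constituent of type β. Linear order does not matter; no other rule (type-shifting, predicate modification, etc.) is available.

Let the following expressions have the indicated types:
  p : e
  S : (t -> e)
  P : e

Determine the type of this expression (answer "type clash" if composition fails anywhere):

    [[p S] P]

type clash

[p S]: e with (t -> e) — neither is a function whose domain matches the other; composition fails here.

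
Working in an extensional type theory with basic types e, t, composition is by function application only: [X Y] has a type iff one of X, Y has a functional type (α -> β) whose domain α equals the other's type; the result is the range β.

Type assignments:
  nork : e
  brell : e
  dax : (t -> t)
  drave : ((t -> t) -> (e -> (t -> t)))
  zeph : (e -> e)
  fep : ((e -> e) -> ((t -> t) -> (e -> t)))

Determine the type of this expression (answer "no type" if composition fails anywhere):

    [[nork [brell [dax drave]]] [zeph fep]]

no type

[dax drave]: ((t -> t) -> (e -> (t -> t))) applied to (t -> t) yields (e -> (t -> t)).
[brell [dax drave]]: (e -> (t -> t)) applied to e yields (t -> t).
[nork [brell [dax drave]]]: e with (t -> t) — neither is a function whose domain matches the other; composition fails here.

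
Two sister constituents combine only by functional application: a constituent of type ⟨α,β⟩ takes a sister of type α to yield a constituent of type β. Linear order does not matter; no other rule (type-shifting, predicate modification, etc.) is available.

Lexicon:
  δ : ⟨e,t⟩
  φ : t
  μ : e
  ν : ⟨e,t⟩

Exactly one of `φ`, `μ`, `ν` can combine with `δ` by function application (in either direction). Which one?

φ : t — neither side's domain matches the other.
μ — combines: δ : ⟨e,t⟩ takes μ : e as argument, giving t.
ν : ⟨e,t⟩ — neither side's domain matches the other.

μ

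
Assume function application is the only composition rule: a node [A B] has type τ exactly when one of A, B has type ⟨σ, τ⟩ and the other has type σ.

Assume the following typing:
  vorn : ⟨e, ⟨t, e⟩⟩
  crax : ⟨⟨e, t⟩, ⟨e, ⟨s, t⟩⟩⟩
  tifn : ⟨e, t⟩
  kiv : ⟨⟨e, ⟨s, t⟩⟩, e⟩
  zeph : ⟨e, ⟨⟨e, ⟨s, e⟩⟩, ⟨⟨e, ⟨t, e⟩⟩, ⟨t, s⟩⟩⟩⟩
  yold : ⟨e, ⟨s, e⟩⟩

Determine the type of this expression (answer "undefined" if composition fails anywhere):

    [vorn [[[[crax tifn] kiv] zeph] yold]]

⟨t, s⟩

At [crax tifn], crax : ⟨⟨e, t⟩, ⟨e, ⟨s, t⟩⟩⟩ takes tifn : ⟨e, t⟩, giving ⟨e, ⟨s, t⟩⟩.
At [[crax tifn] kiv], kiv : ⟨⟨e, ⟨s, t⟩⟩, e⟩ takes [crax tifn] : ⟨e, ⟨s, t⟩⟩, giving e.
At [[[crax tifn] kiv] zeph], zeph : ⟨e, ⟨⟨e, ⟨s, e⟩⟩, ⟨⟨e, ⟨t, e⟩⟩, ⟨t, s⟩⟩⟩⟩ takes [[crax tifn] kiv] : e, giving ⟨⟨e, ⟨s, e⟩⟩, ⟨⟨e, ⟨t, e⟩⟩, ⟨t, s⟩⟩⟩.
At [[[[crax tifn] kiv] zeph] yold], [[[crax tifn] kiv] zeph] : ⟨⟨e, ⟨s, e⟩⟩, ⟨⟨e, ⟨t, e⟩⟩, ⟨t, s⟩⟩⟩ takes yold : ⟨e, ⟨s, e⟩⟩, giving ⟨⟨e, ⟨t, e⟩⟩, ⟨t, s⟩⟩.
At [vorn [[[[crax tifn] kiv] zeph] yold]], [[[[crax tifn] kiv] zeph] yold] : ⟨⟨e, ⟨t, e⟩⟩, ⟨t, s⟩⟩ takes vorn : ⟨e, ⟨t, e⟩⟩, giving ⟨t, s⟩.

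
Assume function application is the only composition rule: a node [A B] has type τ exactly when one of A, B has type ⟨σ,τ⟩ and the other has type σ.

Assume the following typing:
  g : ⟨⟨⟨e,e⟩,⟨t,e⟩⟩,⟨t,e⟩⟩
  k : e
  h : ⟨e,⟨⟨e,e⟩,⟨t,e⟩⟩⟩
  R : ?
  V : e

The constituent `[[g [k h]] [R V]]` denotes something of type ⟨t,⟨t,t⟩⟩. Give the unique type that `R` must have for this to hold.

⟨e,⟨⟨t,e⟩,⟨t,⟨t,t⟩⟩⟩⟩

[[g [k h]] [R V]] must have type ⟨t,⟨t,t⟩⟩. The sister [g [k h]] has type ⟨t,e⟩; that is not a function onto ⟨t,⟨t,t⟩⟩, so [R V] must be the functor, of type ⟨⟨t,e⟩,⟨t,⟨t,t⟩⟩⟩.
[R V] must have type ⟨⟨t,e⟩,⟨t,⟨t,t⟩⟩⟩. The sister V has type e; that is not a function onto ⟨⟨t,e⟩,⟨t,⟨t,t⟩⟩⟩, so R must be the functor, of type ⟨e,⟨⟨t,e⟩,⟨t,⟨t,t⟩⟩⟩⟩.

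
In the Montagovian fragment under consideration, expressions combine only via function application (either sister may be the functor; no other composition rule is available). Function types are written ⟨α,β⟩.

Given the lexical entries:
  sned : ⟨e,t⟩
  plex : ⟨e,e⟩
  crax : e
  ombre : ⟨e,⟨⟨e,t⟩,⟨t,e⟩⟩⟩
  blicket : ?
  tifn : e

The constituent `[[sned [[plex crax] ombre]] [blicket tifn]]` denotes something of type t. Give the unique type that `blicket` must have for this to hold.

⟨e,⟨⟨t,e⟩,t⟩⟩

For [[sned [[plex crax] ombre]] [blicket tifn]] to have type t with [sned [[plex crax] ombre]] of type ⟨t,e⟩, [blicket tifn] must be the function: [blicket tifn] : ⟨⟨t,e⟩,t⟩.
For [blicket tifn] to have type ⟨⟨t,e⟩,t⟩ with tifn of type e, blicket must be the function: blicket : ⟨e,⟨⟨t,e⟩,t⟩⟩.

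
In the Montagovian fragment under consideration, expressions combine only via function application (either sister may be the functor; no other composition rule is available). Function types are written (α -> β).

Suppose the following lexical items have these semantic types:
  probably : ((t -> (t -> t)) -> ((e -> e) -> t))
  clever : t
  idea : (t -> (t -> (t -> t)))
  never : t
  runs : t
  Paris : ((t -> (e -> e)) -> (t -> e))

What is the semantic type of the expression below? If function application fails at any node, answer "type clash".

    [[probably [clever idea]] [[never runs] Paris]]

[clever idea] — idea of type (t -> (t -> (t -> t))) combines with clever of type t: type (t -> (t -> t)).
[probably [clever idea]] — probably of type ((t -> (t -> t)) -> ((e -> e) -> t)) combines with [clever idea] of type (t -> (t -> t)): type ((e -> e) -> t).
[never runs]: t and t cannot combine by function application — type clash.

type clash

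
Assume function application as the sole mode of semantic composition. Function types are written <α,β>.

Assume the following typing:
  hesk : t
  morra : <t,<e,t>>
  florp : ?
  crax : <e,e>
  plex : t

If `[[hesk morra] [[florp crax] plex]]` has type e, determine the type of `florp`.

<<e,e>,<t,<<e,t>,e>>>

For [[hesk morra] [[florp crax] plex]] to have type e with [hesk morra] of type <e,t>, [[florp crax] plex] must be the function: [[florp crax] plex] : <<e,t>,e>.
For [[florp crax] plex] to have type <<e,t>,e> with plex of type t, [florp crax] must be the function: [florp crax] : <t,<<e,t>,e>>.
For [florp crax] to have type <t,<<e,t>,e>> with crax of type <e,e>, florp must be the function: florp : <<e,e>,<t,<<e,t>,e>>>.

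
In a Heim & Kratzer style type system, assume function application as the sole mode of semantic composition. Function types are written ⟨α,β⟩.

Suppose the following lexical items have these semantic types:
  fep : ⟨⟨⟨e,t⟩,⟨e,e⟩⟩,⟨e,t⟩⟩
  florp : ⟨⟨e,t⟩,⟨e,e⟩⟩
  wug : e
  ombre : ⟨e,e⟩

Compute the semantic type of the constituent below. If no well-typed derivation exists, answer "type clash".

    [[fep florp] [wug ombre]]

At [fep florp], fep : ⟨⟨⟨e,t⟩,⟨e,e⟩⟩,⟨e,t⟩⟩ takes florp : ⟨⟨e,t⟩,⟨e,e⟩⟩, giving ⟨e,t⟩.
At [wug ombre], ombre : ⟨e,e⟩ takes wug : e, giving e.
At [[fep florp] [wug ombre]], [fep florp] : ⟨e,t⟩ takes [wug ombre] : e, giving t.

t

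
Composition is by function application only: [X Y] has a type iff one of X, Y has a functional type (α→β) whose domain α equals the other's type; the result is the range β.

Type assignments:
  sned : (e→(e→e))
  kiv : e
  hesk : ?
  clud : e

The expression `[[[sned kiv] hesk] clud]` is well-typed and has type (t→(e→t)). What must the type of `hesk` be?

((e→e)→(e→(t→(e→t))))

[[[sned kiv] hesk] clud] must have type (t→(e→t)). The sister clud has type e; that is not a function onto (t→(e→t)), so [[sned kiv] hesk] must be the functor, of type (e→(t→(e→t))).
[[sned kiv] hesk] must have type (e→(t→(e→t))). The sister [sned kiv] has type (e→e); that is not a function onto (e→(t→(e→t))), so hesk must be the functor, of type ((e→e)→(e→(t→(e→t)))).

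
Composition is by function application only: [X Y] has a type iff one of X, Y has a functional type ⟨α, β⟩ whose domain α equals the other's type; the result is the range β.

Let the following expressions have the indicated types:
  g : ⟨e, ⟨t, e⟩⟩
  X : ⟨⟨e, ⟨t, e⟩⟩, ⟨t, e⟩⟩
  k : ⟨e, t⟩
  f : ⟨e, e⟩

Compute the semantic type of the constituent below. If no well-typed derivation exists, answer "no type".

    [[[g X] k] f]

no type

[g X]: functor X : ⟨⟨e, ⟨t, e⟩⟩, ⟨t, e⟩⟩, argument g : ⟨e, ⟨t, e⟩⟩; result ⟨t, e⟩.
[[g X] k]: ⟨t, e⟩ with ⟨e, t⟩ — neither is a function whose domain matches the other; composition fails here.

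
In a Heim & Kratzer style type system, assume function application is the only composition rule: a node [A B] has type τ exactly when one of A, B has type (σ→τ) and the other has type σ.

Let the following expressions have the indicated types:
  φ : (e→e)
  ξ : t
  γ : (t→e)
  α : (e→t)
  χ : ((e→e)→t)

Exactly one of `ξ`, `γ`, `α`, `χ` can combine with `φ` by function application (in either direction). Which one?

χ

ξ : t — does not combine with φ.
γ : (t→e) — does not combine with φ.
α : (e→t) — does not combine with φ.
χ — combines: χ : ((e→e)→t) takes φ : (e→e) as argument, giving t.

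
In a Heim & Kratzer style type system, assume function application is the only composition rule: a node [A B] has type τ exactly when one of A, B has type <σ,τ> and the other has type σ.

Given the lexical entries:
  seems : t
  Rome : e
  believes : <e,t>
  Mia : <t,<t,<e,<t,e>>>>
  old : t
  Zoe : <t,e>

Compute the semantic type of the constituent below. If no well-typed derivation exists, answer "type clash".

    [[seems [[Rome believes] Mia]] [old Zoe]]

[Rome believes]: believes is <e,t>, Rome is e; result t.
[[Rome believes] Mia]: Mia is <t,<t,<e,<t,e>>>>, [Rome believes] is t; result <t,<e,<t,e>>>.
[seems [[Rome believes] Mia]]: [[Rome believes] Mia] is <t,<e,<t,e>>>, seems is t; result <e,<t,e>>.
[old Zoe]: Zoe is <t,e>, old is t; result e.
[[seems [[Rome believes] Mia]] [old Zoe]]: [seems [[Rome believes] Mia]] is <e,<t,e>>, [old Zoe] is e; result <t,e>.

<t,e>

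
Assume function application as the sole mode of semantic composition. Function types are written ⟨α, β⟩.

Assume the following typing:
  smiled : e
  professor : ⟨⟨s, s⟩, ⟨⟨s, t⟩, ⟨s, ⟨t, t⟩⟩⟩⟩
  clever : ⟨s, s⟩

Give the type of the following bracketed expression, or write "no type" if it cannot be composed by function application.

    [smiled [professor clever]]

no type

[professor clever]: ⟨⟨s, s⟩, ⟨⟨s, t⟩, ⟨s, ⟨t, t⟩⟩⟩⟩ applied to ⟨s, s⟩ yields ⟨⟨s, t⟩, ⟨s, ⟨t, t⟩⟩⟩.
[smiled [professor clever]]: e with ⟨⟨s, t⟩, ⟨s, ⟨t, t⟩⟩⟩ — neither is a function whose domain matches the other; composition fails here.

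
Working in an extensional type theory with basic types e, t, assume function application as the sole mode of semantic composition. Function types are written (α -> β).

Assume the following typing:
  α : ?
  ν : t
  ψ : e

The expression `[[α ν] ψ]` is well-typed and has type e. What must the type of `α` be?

For [[α ν] ψ] to have type e with ψ of type e, [α ν] must be the function: [α ν] : (e -> e).
For [α ν] to have type (e -> e) with ν of type t, α must be the function: α : (t -> (e -> e)).

(t -> (e -> e))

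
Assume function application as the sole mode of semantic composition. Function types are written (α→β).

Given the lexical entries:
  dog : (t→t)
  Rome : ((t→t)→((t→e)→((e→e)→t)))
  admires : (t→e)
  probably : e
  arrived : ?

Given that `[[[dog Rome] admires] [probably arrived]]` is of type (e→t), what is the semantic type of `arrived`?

For [[[dog Rome] admires] [probably arrived]] to have type (e→t) with [[dog Rome] admires] of type ((e→e)→t), [probably arrived] must be the function: [probably arrived] : (((e→e)→t)→(e→t)).
For [probably arrived] to have type (((e→e)→t)→(e→t)) with probably of type e, arrived must be the function: arrived : (e→(((e→e)→t)→(e→t))).

(e→(((e→e)→t)→(e→t)))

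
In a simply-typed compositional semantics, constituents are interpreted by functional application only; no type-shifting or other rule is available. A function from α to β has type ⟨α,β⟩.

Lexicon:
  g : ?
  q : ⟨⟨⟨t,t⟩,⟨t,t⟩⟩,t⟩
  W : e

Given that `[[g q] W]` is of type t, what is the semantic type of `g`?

⟨⟨⟨⟨t,t⟩,⟨t,t⟩⟩,t⟩,⟨e,t⟩⟩

At [[g q] W] (required: t): W is e, which is not a function with range t; hence [g q] is the functor — type ⟨e,t⟩.
At [g q] (required: ⟨e,t⟩): q is ⟨⟨⟨t,t⟩,⟨t,t⟩⟩,t⟩, which is not a function with range ⟨e,t⟩; hence g is the functor — type ⟨⟨⟨⟨t,t⟩,⟨t,t⟩⟩,t⟩,⟨e,t⟩⟩.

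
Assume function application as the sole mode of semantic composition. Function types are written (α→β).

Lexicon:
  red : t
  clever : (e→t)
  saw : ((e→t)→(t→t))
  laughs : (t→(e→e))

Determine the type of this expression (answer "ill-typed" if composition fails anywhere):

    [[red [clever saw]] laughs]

(e→e)

[clever saw]: ((e→t)→(t→t)) applied to (e→t) yields (t→t).
[red [clever saw]]: (t→t) applied to t yields t.
[[red [clever saw]] laughs]: (t→(e→e)) applied to t yields (e→e).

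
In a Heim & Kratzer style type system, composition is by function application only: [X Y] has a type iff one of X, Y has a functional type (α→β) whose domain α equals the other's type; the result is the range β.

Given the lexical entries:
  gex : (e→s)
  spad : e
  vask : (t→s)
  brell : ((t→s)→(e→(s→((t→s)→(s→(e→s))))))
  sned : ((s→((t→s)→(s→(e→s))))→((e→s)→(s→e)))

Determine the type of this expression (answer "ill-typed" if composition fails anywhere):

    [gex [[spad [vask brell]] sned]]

[vask brell] — brell of type ((t→s)→(e→(s→((t→s)→(s→(e→s)))))) combines with vask of type (t→s): type (e→(s→((t→s)→(s→(e→s))))).
[spad [vask brell]] — [vask brell] of type (e→(s→((t→s)→(s→(e→s))))) combines with spad of type e: type (s→((t→s)→(s→(e→s)))).
[[spad [vask brell]] sned] — sned of type ((s→((t→s)→(s→(e→s))))→((e→s)→(s→e))) combines with [spad [vask brell]] of type (s→((t→s)→(s→(e→s)))): type ((e→s)→(s→e)).
[gex [[spad [vask brell]] sned]] — [[spad [vask brell]] sned] of type ((e→s)→(s→e)) combines with gex of type (e→s): type (s→e).

(s→e)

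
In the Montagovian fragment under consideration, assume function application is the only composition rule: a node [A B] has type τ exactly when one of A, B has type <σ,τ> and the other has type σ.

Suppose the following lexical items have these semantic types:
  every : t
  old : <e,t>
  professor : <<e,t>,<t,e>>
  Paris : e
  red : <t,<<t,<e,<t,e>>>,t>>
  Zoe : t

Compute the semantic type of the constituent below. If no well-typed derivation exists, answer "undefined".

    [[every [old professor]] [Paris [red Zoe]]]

At [old professor], professor : <<e,t>,<t,e>> takes old : <e,t>, giving <t,e>.
At [every [old professor]], [old professor] : <t,e> takes every : t, giving e.
At [red Zoe], red : <t,<<t,<e,<t,e>>>,t>> takes Zoe : t, giving <<t,<e,<t,e>>>,t>.
[Paris [red Zoe]]: e with <<t,<e,<t,e>>>,t> — neither is a function whose domain matches the other; composition fails here.

undefined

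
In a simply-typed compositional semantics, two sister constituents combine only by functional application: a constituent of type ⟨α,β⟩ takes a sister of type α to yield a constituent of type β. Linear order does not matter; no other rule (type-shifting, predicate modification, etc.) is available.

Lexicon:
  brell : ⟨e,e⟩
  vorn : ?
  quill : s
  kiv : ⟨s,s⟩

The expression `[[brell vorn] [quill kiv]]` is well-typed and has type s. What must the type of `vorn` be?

⟨⟨e,e⟩,⟨s,s⟩⟩

At [[brell vorn] [quill kiv]] (required: s): [quill kiv] is s, which is not a function with range s; hence [brell vorn] is the functor — type ⟨s,s⟩.
At [brell vorn] (required: ⟨s,s⟩): brell is ⟨e,e⟩, which is not a function with range ⟨s,s⟩; hence vorn is the functor — type ⟨⟨e,e⟩,⟨s,s⟩⟩.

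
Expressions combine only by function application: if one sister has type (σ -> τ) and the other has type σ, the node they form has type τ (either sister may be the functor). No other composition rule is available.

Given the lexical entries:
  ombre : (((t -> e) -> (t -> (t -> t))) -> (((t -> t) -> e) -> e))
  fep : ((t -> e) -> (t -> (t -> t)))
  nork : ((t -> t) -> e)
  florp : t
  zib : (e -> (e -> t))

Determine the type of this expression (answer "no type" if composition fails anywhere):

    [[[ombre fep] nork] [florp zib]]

no type

[ombre fep] — ombre of type (((t -> e) -> (t -> (t -> t))) -> (((t -> t) -> e) -> e)) combines with fep of type ((t -> e) -> (t -> (t -> t))): type (((t -> t) -> e) -> e).
[[ombre fep] nork] — [ombre fep] of type (((t -> t) -> e) -> e) combines with nork of type ((t -> t) -> e): type e.
[florp zib]: t and (e -> (e -> t)) cannot combine by function application — type clash.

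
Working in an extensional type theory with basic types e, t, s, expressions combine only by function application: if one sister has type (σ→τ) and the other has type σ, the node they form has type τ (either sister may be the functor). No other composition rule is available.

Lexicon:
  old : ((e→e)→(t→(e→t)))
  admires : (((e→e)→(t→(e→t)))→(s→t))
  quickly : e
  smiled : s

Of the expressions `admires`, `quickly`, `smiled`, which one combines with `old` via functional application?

admires — combines: admires : (((e→e)→(t→(e→t)))→(s→t)) takes old : ((e→e)→(t→(e→t))) as argument, giving (s→t).
quickly : e — neither side's domain matches the other.
smiled : s — neither side's domain matches the other.

admires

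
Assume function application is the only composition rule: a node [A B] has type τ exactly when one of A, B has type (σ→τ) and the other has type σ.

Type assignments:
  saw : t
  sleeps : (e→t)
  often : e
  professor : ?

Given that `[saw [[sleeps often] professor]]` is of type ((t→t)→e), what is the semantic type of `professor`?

(t→(t→((t→t)→e)))

[saw [[sleeps often] professor]] is required to be ((t→t)→e). saw : t cannot yield ((t→t)→e) as functor, so [[sleeps often] professor] : (t→((t→t)→e)).
[[sleeps often] professor] is required to be (t→((t→t)→e)). [sleeps often] : t cannot yield (t→((t→t)→e)) as functor, so professor : (t→(t→((t→t)→e))).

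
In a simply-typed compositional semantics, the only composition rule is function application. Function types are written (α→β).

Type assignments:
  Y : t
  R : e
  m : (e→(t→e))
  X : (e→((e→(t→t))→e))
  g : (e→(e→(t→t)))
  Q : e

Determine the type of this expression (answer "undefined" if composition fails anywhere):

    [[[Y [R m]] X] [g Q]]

[R m] — m of type (e→(t→e)) combines with R of type e: type (t→e).
[Y [R m]] — [R m] of type (t→e) combines with Y of type t: type e.
[[Y [R m]] X] — X of type (e→((e→(t→t))→e)) combines with [Y [R m]] of type e: type ((e→(t→t))→e).
[g Q] — g of type (e→(e→(t→t))) combines with Q of type e: type (e→(t→t)).
[[[Y [R m]] X] [g Q]] — [[Y [R m]] X] of type ((e→(t→t))→e) combines with [g Q] of type (e→(t→t)): type e.

e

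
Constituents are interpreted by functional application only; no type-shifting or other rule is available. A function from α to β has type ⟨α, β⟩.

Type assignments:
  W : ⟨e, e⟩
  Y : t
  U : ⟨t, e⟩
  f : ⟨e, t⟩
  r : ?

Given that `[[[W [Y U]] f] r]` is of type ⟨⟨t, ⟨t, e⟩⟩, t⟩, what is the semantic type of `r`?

[[[W [Y U]] f] r] is required to be ⟨⟨t, ⟨t, e⟩⟩, t⟩. [[W [Y U]] f] : t cannot yield ⟨⟨t, ⟨t, e⟩⟩, t⟩ as functor, so r : ⟨t, ⟨⟨t, ⟨t, e⟩⟩, t⟩⟩.

⟨t, ⟨⟨t, ⟨t, e⟩⟩, t⟩⟩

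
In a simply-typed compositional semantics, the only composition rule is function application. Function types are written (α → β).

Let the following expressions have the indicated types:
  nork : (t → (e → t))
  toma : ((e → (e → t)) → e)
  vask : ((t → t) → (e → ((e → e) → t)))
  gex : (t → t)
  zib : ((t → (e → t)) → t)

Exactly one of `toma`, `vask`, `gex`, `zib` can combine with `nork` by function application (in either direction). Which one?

zib

toma : ((e → (e → t)) → e) — does not combine with nork.
vask : ((t → t) → (e → ((e → e) → t))) — does not combine with nork.
gex : (t → t) — does not combine with nork.
zib — combines: zib : ((t → (e → t)) → t) takes nork : (t → (e → t)) as argument, giving t.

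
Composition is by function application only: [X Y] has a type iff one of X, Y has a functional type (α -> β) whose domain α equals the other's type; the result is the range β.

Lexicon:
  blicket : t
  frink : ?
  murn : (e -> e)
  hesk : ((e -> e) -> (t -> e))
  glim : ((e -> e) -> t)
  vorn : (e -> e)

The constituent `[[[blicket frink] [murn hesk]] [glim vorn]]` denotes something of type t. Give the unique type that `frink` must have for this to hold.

(t -> ((t -> e) -> (t -> t)))

[[[blicket frink] [murn hesk]] [glim vorn]] must have type t. The sister [glim vorn] has type t; that is not a function onto t, so [[blicket frink] [murn hesk]] must be the functor, of type (t -> t).
[[blicket frink] [murn hesk]] must have type (t -> t). The sister [murn hesk] has type (t -> e); that is not a function onto (t -> t), so [blicket frink] must be the functor, of type ((t -> e) -> (t -> t)).
[blicket frink] must have type ((t -> e) -> (t -> t)). The sister blicket has type t; that is not a function onto ((t -> e) -> (t -> t)), so frink must be the functor, of type (t -> ((t -> e) -> (t -> t))).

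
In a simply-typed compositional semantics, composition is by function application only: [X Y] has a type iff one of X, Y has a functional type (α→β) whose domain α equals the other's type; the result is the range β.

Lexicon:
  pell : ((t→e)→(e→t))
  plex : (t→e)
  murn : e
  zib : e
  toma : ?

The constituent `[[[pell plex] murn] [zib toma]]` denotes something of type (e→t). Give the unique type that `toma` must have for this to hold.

(e→(t→(e→t)))

[[[pell plex] murn] [zib toma]] is required to be (e→t). [[pell plex] murn] : t cannot yield (e→t) as functor, so [zib toma] : (t→(e→t)).
[zib toma] is required to be (t→(e→t)). zib : e cannot yield (t→(e→t)) as functor, so toma : (e→(t→(e→t))).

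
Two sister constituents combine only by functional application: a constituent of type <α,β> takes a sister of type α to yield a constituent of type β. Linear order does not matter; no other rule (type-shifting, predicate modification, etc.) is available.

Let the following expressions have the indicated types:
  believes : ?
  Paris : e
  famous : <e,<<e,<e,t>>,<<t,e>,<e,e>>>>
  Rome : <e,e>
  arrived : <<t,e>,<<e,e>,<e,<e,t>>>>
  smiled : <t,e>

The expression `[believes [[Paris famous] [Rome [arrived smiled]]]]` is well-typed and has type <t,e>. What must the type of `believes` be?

<<<t,e>,<e,e>>,<t,e>>

[believes [[Paris famous] [Rome [arrived smiled]]]] is required to be <t,e>. [[Paris famous] [Rome [arrived smiled]]] : <<t,e>,<e,e>> cannot yield <t,e> as functor, so believes : <<<t,e>,<e,e>>,<t,e>>.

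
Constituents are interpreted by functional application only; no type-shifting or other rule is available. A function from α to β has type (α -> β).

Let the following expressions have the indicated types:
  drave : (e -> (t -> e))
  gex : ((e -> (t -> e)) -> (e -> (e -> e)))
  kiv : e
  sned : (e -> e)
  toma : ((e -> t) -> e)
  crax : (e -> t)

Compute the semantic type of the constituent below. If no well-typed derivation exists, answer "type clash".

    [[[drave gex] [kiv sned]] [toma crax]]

e

[drave gex]: gex is ((e -> (t -> e)) -> (e -> (e -> e))), drave is (e -> (t -> e)); result (e -> (e -> e)).
[kiv sned]: sned is (e -> e), kiv is e; result e.
[[drave gex] [kiv sned]]: [drave gex] is (e -> (e -> e)), [kiv sned] is e; result (e -> e).
[toma crax]: toma is ((e -> t) -> e), crax is (e -> t); result e.
[[[drave gex] [kiv sned]] [toma crax]]: [[drave gex] [kiv sned]] is (e -> e), [toma crax] is e; result e.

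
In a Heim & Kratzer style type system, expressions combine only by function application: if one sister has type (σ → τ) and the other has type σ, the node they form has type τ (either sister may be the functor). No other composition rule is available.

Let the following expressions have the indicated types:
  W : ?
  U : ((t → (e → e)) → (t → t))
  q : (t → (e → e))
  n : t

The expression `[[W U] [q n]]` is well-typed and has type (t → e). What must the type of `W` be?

(((t → (e → e)) → (t → t)) → ((e → e) → (t → e)))

[[W U] [q n]] must have type (t → e). The sister [q n] has type (e → e); that is not a function onto (t → e), so [W U] must be the functor, of type ((e → e) → (t → e)).
[W U] must have type ((e → e) → (t → e)). The sister U has type ((t → (e → e)) → (t → t)); that is not a function onto ((e → e) → (t → e)), so W must be the functor, of type (((t → (e → e)) → (t → t)) → ((e → e) → (t → e))).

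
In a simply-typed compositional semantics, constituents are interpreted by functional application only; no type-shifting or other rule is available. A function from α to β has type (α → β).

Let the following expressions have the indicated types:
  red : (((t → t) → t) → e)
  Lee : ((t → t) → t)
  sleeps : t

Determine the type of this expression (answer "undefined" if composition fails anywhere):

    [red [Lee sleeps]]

undefined

[Lee sleeps]: ((t → t) → t) and t cannot combine by function application — type clash.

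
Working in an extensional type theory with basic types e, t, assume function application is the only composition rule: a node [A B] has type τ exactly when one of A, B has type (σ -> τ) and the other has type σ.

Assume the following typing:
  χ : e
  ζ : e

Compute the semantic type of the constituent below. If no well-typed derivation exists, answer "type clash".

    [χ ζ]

At [χ ζ]: neither e nor e can take the other as argument; the node is ill-typed.

type clash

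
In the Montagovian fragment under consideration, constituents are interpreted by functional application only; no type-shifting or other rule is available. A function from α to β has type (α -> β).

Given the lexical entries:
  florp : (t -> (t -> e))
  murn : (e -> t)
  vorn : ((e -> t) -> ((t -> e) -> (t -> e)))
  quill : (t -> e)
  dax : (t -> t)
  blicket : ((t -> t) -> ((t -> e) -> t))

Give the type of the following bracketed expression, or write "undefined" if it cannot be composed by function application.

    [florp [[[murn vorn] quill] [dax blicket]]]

(t -> e)

[murn vorn]: ((e -> t) -> ((t -> e) -> (t -> e))) applied to (e -> t) yields ((t -> e) -> (t -> e)).
[[murn vorn] quill]: ((t -> e) -> (t -> e)) applied to (t -> e) yields (t -> e).
[dax blicket]: ((t -> t) -> ((t -> e) -> t)) applied to (t -> t) yields ((t -> e) -> t).
[[[murn vorn] quill] [dax blicket]]: ((t -> e) -> t) applied to (t -> e) yields t.
[florp [[[murn vorn] quill] [dax blicket]]]: (t -> (t -> e)) applied to t yields (t -> e).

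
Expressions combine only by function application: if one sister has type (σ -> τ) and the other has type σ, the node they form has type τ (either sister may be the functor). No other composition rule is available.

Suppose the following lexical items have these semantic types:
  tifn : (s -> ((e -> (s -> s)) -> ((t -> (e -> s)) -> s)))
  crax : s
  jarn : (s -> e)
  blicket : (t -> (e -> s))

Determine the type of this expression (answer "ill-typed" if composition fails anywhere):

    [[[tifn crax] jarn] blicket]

ill-typed

[tifn crax]: functor tifn : (s -> ((e -> (s -> s)) -> ((t -> (e -> s)) -> s))), argument crax : s; result ((e -> (s -> s)) -> ((t -> (e -> s)) -> s)).
[[tifn crax] jarn]: ((e -> (s -> s)) -> ((t -> (e -> s)) -> s)) with (s -> e) — neither is a function whose domain matches the other; composition fails here.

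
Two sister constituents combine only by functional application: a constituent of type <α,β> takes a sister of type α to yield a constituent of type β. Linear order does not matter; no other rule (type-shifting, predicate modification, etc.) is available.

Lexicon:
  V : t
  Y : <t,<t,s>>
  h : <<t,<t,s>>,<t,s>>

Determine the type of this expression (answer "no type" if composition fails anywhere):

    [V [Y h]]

s

[Y h]: functor h : <<t,<t,s>>,<t,s>>, argument Y : <t,<t,s>>; result <t,s>.
[V [Y h]]: functor [Y h] : <t,s>, argument V : t; result s.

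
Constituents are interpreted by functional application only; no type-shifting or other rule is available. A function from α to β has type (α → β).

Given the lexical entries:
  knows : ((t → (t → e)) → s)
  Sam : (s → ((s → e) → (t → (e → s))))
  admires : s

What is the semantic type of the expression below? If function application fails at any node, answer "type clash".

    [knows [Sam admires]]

type clash

[Sam admires]: (s → ((s → e) → (t → (e → s)))) applied to s yields ((s → e) → (t → (e → s))).
[knows [Sam admires]]: ((t → (t → e)) → s) with ((s → e) → (t → (e → s))) — neither is a function whose domain matches the other; composition fails here.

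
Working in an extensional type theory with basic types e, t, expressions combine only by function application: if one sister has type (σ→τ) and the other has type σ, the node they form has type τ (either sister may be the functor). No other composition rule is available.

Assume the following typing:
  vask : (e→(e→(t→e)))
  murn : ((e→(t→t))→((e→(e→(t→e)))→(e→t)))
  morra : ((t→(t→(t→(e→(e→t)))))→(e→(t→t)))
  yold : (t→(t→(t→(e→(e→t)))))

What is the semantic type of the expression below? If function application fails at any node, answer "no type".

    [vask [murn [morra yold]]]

(e→t)

[morra yold] — morra of type ((t→(t→(t→(e→(e→t)))))→(e→(t→t))) combines with yold of type (t→(t→(t→(e→(e→t))))): type (e→(t→t)).
[murn [morra yold]] — murn of type ((e→(t→t))→((e→(e→(t→e)))→(e→t))) combines with [morra yold] of type (e→(t→t)): type ((e→(e→(t→e)))→(e→t)).
[vask [murn [morra yold]]] — [murn [morra yold]] of type ((e→(e→(t→e)))→(e→t)) combines with vask of type (e→(e→(t→e))): type (e→t).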